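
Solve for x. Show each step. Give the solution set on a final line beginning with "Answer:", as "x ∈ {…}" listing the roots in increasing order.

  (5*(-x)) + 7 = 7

Step 1. [(5*(-x)) + 7 = 7] +7 is outermost — subtract 7 both sides, so sub: 5*(-x) = 0.
Step 2. [5*(-x) = 0] 5·(inner) — divide through by 5 ⇒ div: -x = 0.
Step 3. [-x = 0] leading − — multiply by −1, so neg: x = 0.

Answer: x ∈ {0}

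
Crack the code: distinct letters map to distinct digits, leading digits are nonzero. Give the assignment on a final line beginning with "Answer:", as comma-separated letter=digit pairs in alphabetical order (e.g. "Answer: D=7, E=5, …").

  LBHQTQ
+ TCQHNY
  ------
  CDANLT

Step 1. [col 1: Q + Y ≡ T (mod 10)] several values work for Q in column 1 (Q + Y ≡ T (mod 10), carry-in 0); try Q=7, so Q=7.
Step 2. [col 1: Q + Y ≡ T (mod 10)] several values work for T in column 1 (Q + Y ≡ T (mod 10), carry-in 0); try T=3, so T=3.
Step 3. [col 1: Q + Y ≡ T (mod 10)] from column 1 (Q=7, T=3, carry-in 0, digits 3,7 already taken and all letters distinct): Y must equal 6 ⇒ Y=6.
Step 4. [col 2: T + N ≡ L (mod 10)] no forcing yet in column 2 (carry-in 1); L=5 is free and consistent — try it. So L=5.
Step 5. [col 2: T + N ≡ L (mod 10)] column 2 reads T+N+carry(1)=L with T=3, L=5; with digits 3,5,6,7 already taken and all letters distinct, the only value for N is 1 ⇒ N=1.
Step 6. [col 3: Q + H ≡ N (mod 10)] in column 3 we have Q+H≡N with carry-in 0; given Q=7, N=1 and digits 1,3,5,6,7 already taken and all letters distinct, that pins H to 4 ⇒ H=4.
Step 7. [col 4: H + Q ≡ A (mod 10)] column 4: given H=4, Q=7, carry-in 1, and digits 1,3,4,5,6,7 already taken and all letters distinct, H+Q≡A (mod 10) forces A=2, so A=2.
Step 8. [col 5: B + C ≡ D (mod 10)] in column 5 we have B+C≡D with carry-in 1; given nothing yet and digits 1,2,3,4,5,6,7 already taken and all letters distinct, that pins D to 9 ⇒ D=9.
Step 9. [col 5: B + C ≡ D (mod 10)] B=0 is one option consistent with column 5 (B + C ≡ D (mod 10), carry-in 1) — take it ⇒ B=0.
Step 10. [col 5: B + C ≡ D (mod 10)] column 5: given B=0, D=9, carry-in 1, and digits 0,1,2,3,4,5,6,7,9 already taken and all letters distinct, B+C≡D (mod 10) forces C=8. So C=8.

Answer: A=2, B=0, C=8, D=9, H=4, L=5, N=1, Q=7, T=3, Y=6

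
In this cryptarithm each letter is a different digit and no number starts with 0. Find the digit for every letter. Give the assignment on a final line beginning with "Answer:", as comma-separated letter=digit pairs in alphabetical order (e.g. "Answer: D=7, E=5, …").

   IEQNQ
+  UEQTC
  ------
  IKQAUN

Step 1. [col 1: Q + C ≡ N (mod 10)] C=5 is one option consistent with column 1 (Q + C ≡ N (mod 10), carry-in 0) — take it, so C=5.
Step 2. [col 1: Q + C ≡ N (mod 10)] N=2 is one option consistent with column 1 (Q + C ≡ N (mod 10), carry-in 0) — take it. So N=2.
Step 3. [col 1: Q + C ≡ N (mod 10)] from column 1 (C=5, N=2, carry-in 0, digits 2,5 already taken and all letters distinct): Q must equal 7, so Q=7.
Step 4. [col 2: N + T ≡ U (mod 10)] U=9 is one option consistent with column 2 (N + T ≡ U (mod 10), carry-in 1) — take it. So U=9.
Step 5. [col 2: N + T ≡ U (mod 10)] from column 2 (N=2, U=9, carry-in 1, digits 2,5,7,9 already taken and all letters distinct): T must equal 6 ⇒ T=6.
Step 6. [col 3: Q + Q ≡ A (mod 10)] from column 3 (Q=7, carry-in 0, digits 2,5,6,7,9 already taken and all letters distinct): A must equal 4, so A=4.
Step 7. [col 4: E + E ≡ Q (mod 10)] no forcing yet in column 4 (carry-in 1); E=3 is free and consistent — try it, so E=3.
Step 8. [col 5: I + U ≡ K (mod 10)] from column 5 (U=9, carry-in 0, digits 2,3,4,5,6,7,9 already taken and all letters distinct): I must equal 1, so I=1.
Step 9. [col 5: I + U ≡ K (mod 10)] from column 5 (I=1, U=9, carry-in 0, digits 1,2,3,4,5,6,7,9 already taken and all letters distinct): K must equal 0 ⇒ K=0.

Answer: A=4, C=5, E=3, I=1, K=0, N=2, Q=7, T=6, U=9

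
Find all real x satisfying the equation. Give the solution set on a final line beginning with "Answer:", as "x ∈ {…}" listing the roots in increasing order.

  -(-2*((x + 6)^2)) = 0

Step 1. [-(-2*((x + 6)^2)) = 0] leading − — multiply by −1. So neg: -2*((x + 6)^2) = 0.
Step 2. [-2*((x + 6)^2) = 0] leading coefficient -2: divide by -2. So div: (x + 6)^2 = 0.
Step 3. [(x + 6)^2 = 0] LHS squared, RHS 0 ≥ 0: apply √ (±) ⇒ sqrt: x + 6 = 0.
Step 4. [x + 6 = 0] subtract 6: x sits inside (… + 6), so sub: x = -6.

Answer: x ∈ {-6}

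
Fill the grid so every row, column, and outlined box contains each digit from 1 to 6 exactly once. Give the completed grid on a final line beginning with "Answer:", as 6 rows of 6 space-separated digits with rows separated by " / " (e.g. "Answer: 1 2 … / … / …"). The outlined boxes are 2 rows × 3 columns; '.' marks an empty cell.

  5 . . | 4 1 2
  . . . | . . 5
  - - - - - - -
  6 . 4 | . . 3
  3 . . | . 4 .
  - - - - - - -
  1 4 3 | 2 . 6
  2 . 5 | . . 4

Step 1. [r2c5∈{3,6}] in col 5, 6 fits only at r2c5, so r2c5=6.
Step 2. [r4c6∈{1}] only 1 remains possible at r4c6, so r4c6=1.
Step 3. [r3c4∈{5}] only 5 remains possible at r3c4, so r3c4=5.
Step 4. [r4c3∈{2}] r4c3 has the single candidate 2, so r4c3=2.
Step 5. [r2c2∈{1,2,3}] in row 2, 2 fits only at r2c2 ⇒ r2c2=2.
Step 6. [r6c5∈{3}] nothing but 3 survives at r6c5 ⇒ r6c5=3.
Step 7. [r1c2∈{3,6}] in row 1, 3 fits only at r1c2, so r1c2=3.
Step 8. [r4c4∈{6}] r4c4 has the single candidate 6 ⇒ r4c4=6.
Step 9. [r1c3∈{6}] nothing but 6 survives at r1c3 ⇒ r1c3=6.
Step 10. [r5c5∈{5}] only 5 remains possible at r5c5, so r5c5=5.
Step 11. [r6c4∈{1}] only 1 remains possible at r6c4 ⇒ r6c4=1.
Step 12. [r2c1∈{4}] nothing but 4 survives at r2c1, so r2c1=4.
Step 13. [r6c2∈{6}] only 6 remains possible at r6c2. So r6c2=6.
Step 14. [r2c3∈{1}] nothing but 1 survives at r2c3, so r2c3=1.
Step 15. [r4c2∈{5}] r4c2 has the single candidate 5, so r4c2=5.
Step 16. [r3c5∈{2}] nothing but 2 survives at r3c5, so r3c5=2.
Step 17. [r2c4∈{3}] only 3 remains possible at r2c4. So r2c4=3.
Step 18. [r3c2∈{1}] only 1 remains possible at r3c2 ⇒ r3c2=1.

Answer: 5 3 6 4 1 2 / 4 2 1 3 6 5 / 6 1 4 5 2 3 / 3 5 2 6 4 1 / 1 4 3 2 5 6 / 2 6 5 1 3 4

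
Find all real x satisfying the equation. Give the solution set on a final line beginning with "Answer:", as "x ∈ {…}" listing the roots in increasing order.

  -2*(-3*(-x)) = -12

Step 1. [-2*(-3*(-x)) = -12] divide by the outer -2, so div: -3*(-x) = 6.
Step 2. [-3*(-x) = 6] -3 out front; divide by -3 ⇒ div: -x = -2.
Step 3. [-x = -2] flip signs both sides ⇒ neg: x = 2.

Answer: x ∈ {2}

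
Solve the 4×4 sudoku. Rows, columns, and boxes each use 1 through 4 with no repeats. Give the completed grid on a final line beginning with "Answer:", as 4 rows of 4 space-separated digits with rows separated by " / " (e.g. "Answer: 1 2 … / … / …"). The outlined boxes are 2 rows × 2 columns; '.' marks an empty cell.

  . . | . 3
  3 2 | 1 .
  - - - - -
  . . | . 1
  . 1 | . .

Step 1. [r4c4∈{2,4}] r4c4 is the only open cell in col 4 admitting 2, so r4c4=2.
Step 2. [r4c1∈{4}] r4c1's peers cover all but 4. So r4c1=4.
Step 3. [r3c3∈{3,4}] r3c3 is the only open cell in row 3 admitting 4, so r3c3=4.
Step 4. [r3c2∈{3}] r3c2's peers cover all but 3, so r3c2=3.
Step 5. [r1c3∈{2}] r1c3 is down to just 2 ⇒ r1c3=2.
Step 6. [r2c4∈{4}] r2c4 is down to just 4 ⇒ r2c4=4.
Step 7. [r1c2∈{4}] nothing but 4 survives at r1c2. So r1c2=4.
Step 8. [r4c3∈{3}] r4c3 has the single candidate 3 ⇒ r4c3=3.
Step 9. [r3c1∈{2}] nothing but 2 survives at r3c1, so r3c1=2.
Step 10. [r1c1∈{1}] r1c1 has the single candidate 1, so r1c1=1.

Answer: 1 4 2 3 / 3 2 1 4 / 2 3 4 1 / 4 1 3 2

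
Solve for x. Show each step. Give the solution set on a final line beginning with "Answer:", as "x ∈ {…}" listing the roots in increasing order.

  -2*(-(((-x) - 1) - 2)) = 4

Step 1. [-2*(-(((-x) - 1) - 2)) = 4] divide by the outer -2. So div: -(((-x) - 1) - 2) = -2.
Step 2. [-(((-x) - 1) - 2) = -2] LHS negated; negate both sides ⇒ neg: ((-x) - 1) - 2 = 2.
Step 3. [((-x) - 1) - 2 = 2] peel the -2: add 2 from each side ⇒ sub: (-x) - 1 = 4.
Step 4. [(-x) - 1 = 4] the outer -1 inverts by adding 1. So sub: -x = 5.
Step 5. [-x = 5] LHS negated; negate both sides. So neg: x = -5.

Answer: x ∈ {-5}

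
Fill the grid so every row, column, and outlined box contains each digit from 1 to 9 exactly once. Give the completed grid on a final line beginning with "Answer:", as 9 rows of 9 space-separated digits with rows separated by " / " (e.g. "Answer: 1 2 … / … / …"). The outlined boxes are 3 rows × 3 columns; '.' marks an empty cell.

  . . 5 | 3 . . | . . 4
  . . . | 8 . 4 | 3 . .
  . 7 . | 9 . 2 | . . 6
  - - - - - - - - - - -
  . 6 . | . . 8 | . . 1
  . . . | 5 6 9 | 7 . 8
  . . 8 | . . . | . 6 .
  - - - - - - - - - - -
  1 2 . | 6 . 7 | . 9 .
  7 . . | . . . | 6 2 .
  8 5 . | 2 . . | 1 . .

Step 1. [r9c6∈{3}] r9c6 has the single candidate 3 ⇒ r9c6=3.
Step 2. [r4c3∈{2,3,4,7,9}] 7 has one home in col 3: r4c3, so r4c3=7.
Step 3. [r4c4∈{4}] r4c4 has the single candidate 4. So r4c4=4.
Step 4. [r8c5∈{1,4,5,8,9}] row 8 places 8 nowhere but r8c5 ⇒ r8c5=8.
Step 5. [r6c6∈{1}] r6c6 has the single candidate 1, so r6c6=1.
Step 6. [r1c2∈{1,8,9}] 8 has one home in col 2: r1c2, so r1c2=8.
Step 7. [r7c7∈{4,5,8}] across row 7, 8 lands solely at r7c7 ⇒ r7c7=8.
Step 8. [r6c7∈{2,4,5,9}] 4 has one home in col 7: r6c7. So r6c7=4.
Step 9. [r3c7∈{5}] r3c7 has the single candidate 5 ⇒ r3c7=5.
Step 10. [r5c8∈{3}] only 3 remains possible at r5c8 ⇒ r5c8=3.
Step 11. [r3c5∈{1}] r3c5 is down to just 1 ⇒ r3c5=1.
Step 12. [r9c8∈{4,7}] col 8 places 4 nowhere but r9c8, so r9c8=4.
Step 13. [r1c5∈{7}] only 7 remains possible at r1c5, so r1c5=7.
Step 14. [r4c8∈{5}] r4c8 is down to just 5 ⇒ r4c8=5.
Step 15. [r6c1∈{2,3,5,9}] in row 6, 5 fits only at r6c1 ⇒ r6c1=5.
Step 16. [r8c6∈{5}] r8c6 is down to just 5. So r8c6=5.
Step 17. [r8c9∈{3}] only 3 remains possible at r8c9 ⇒ r8c9=3.
Step 18. [r6c2∈{3,9}] col 2 places 3 nowhere but r6c2, so r6c2=3.
Step 19. [r4c1∈{2,9}] 9 has one home in box 4: r4c1 ⇒ r4c1=9.
Step 20. [r4c7∈{2}] r4c7 has the single candidate 2 ⇒ r4c7=2.
Step 21. [r1c1∈{2,6}] 2 has one home in row 1: r1c1, so r1c1=2.
Step 22. [r5c1∈{4}] only 4 remains possible at r5c1 ⇒ r5c1=4.
Step 23. [r8c2∈{4,9}] col 2 places 4 nowhere but r8c2. So r8c2=4.
Step 24. [r2c2∈{1,9}] across col 2, 9 lands solely at r2c2, so r2c2=9.
Step 25. [r2c3∈{1,6}] across box 1, 1 lands solely at r2c3. So r2c3=1.
Step 26. [r2c8∈{7}] r2c8 has the single candidate 7. So r2c8=7.
Step 27. [r3c1∈{3}] nothing but 3 survives at r3c1, so r3c1=3.
Step 28. [r8c3∈{9}] r8c3 is down to just 9, so r8c3=9.
Step 29. [r7c9∈{5}] only 5 remains possible at r7c9, so r7c9=5.
Step 30. [r8c4∈{1}] nothing but 1 survives at r8c4, so r8c4=1.
Step 31. [r1c6∈{6}] only 6 remains possible at r1c6, so r1c6=6.
Step 32. [r1c8∈{1}] r1c8's peers cover all but 1. So r1c8=1.
Step 33. [r1c7∈{9}] r1c7 is down to just 9. So r1c7=9.
Step 34. [r9c3∈{6}] r9c3 is down to just 6. So r9c3=6.
Step 35. [r3c3∈{4}] r3c3 has the single candidate 4. So r3c3=4.
Step 36. [r6c5∈{2}] r6c5's peers cover all but 2, so r6c5=2.
Step 37. [r5c3∈{2}] r5c3 has the single candidate 2, so r5c3=2.
Step 38. [r2c9∈{2}] only 2 remains possible at r2c9 ⇒ r2c9=2.
Step 39. [r7c3∈{3}] r7c3 is down to just 3. So r7c3=3.
Step 40. [r2c1∈{6}] only 6 remains possible at r2c1, so r2c1=6.
Step 41. [r9c9∈{7}] r9c9 has the single candidate 7. So r9c9=7.
Step 42. [r9c5∈{9}] r9c5 is down to just 9, so r9c5=9.
Step 43. [r5c2∈{1}] only 1 remains possible at r5c2, so r5c2=1.
Step 44. [r7c5∈{4}] nothing but 4 survives at r7c5. So r7c5=4.
Step 45. [r6c4∈{7}] only 7 remains possible at r6c4 ⇒ r6c4=7.
Step 46. [r2c5∈{5}] nothing but 5 survives at r2c5. So r2c5=5.
Step 47. [r3c8∈{8}] r3c8 is down to just 8, so r3c8=8.
Step 48. [r4c5∈{3}] r4c5 has the single candidate 3 ⇒ r4c5=3.
Step 49. [r6c9∈{9}] r6c9 is down to just 9 ⇒ r6c9=9.

Answer: 2 8 5 3 7 6 9 1 4 / 6 9 1 8 5 4 3 7 2 / 3 7 4 9 1 2 5 8 6 / 9 6 7 4 3 8 2 5 1 / 4 1 2 5 6 9 7 3 8 / 5 3 8 7 2 1 4 6 9 / 1 2 3 6 4 7 8 9 5 / 7 4 9 1 8 5 6 2 3 / 8 5 6 2 9 3 1 4 7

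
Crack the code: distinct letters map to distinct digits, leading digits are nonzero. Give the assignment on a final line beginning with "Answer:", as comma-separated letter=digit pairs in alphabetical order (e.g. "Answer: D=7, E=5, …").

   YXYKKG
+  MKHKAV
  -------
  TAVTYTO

Step 1. [col 1: G + V ≡ O (mod 10)] several values work for V in column 1 (G + V ≡ O (mod 10), carry-in 0); try V=5 ⇒ V=5.
Step 2. [T] T is the leading digit of a 7-digit sum of two 6-digit numbers; the final carry is exactly 1. So T=1.
Step 3. [col 1: G + V ≡ O (mod 10)] several values work for O in column 1 (G + V ≡ O (mod 10), carry-in 0); try O=3 ⇒ O=3.
Step 4. [col 1: G + V ≡ O (mod 10)] from column 1 (V=5, O=3, carry-in 0, digits 1,3,5 already taken and all letters distinct): G must equal 8, so G=8.
Step 5. [col 2: K + A ≡ T (mod 10)] no forcing yet in column 2 (carry-in 1); A=6 is free and consistent — try it. So A=6.
Step 6. [col 2: K + A ≡ T (mod 10)] column 2 reads K+A+carry(1)=T with A=6, T=1; with digits 1,3,5,6,8 already taken and all letters distinct, the only value for K is 4. So K=4.
Step 7. [col 3: K + K ≡ Y (mod 10)] column 3: given K=4, carry-in 1, and digits 1,3,4,5,6,8 already taken and all letters distinct, K+K≡Y (mod 10) forces Y=9. So Y=9.
Step 8. [col 4: Y + H ≡ T (mod 10)] in column 4 we have Y+H≡T with carry-in 0; given Y=9, T=1 and digits 1,3,4,5,6,8,9 already taken and all letters distinct, that pins H to 2. So H=2.
Step 9. [col 5: X + K ≡ V (mod 10)] column 5: given K=4, V=5, carry-in 1, and digits 1,2,3,4,5,6,8,9 already taken and all letters distinct, X+K≡V (mod 10) forces X=0 ⇒ X=0.
Step 10. [col 6: Y + M ≡ A (mod 10)] column 6 reads Y+M+carry(0)=A with Y=9, A=6; with digits 0,1,2,3,4,5,6,8,9 already taken and all letters distinct, the only value for M is 7, so M=7.

Answer: A=6, G=8, H=2, K=4, M=7, O=3, T=1, V=5, X=0, Y=9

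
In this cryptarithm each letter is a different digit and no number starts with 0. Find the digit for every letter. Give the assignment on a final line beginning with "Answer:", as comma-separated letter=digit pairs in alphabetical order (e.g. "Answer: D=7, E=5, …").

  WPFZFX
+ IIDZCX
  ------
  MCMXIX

Step 1. [col 1: X + X ≡ X (mod 10)] column 1: given nothing yet, carry-in 0, and all letters distinct, none taken yet, X+X≡X (mod 10) forces X=0, so X=0.
Step 2. [col 2: F + C ≡ I (mod 10)] I=3 is one option consistent with column 2 (F + C ≡ I (mod 10), carry-in 0) — take it. So I=3.
Step 3. [col 2: F + C ≡ I (mod 10)] C=2 is one option consistent with column 2 (F + C ≡ I (mod 10), carry-in 0) — take it. So C=2.
Step 4. [col 2: F + C ≡ I (mod 10)] in column 2 we have F+C≡I with carry-in 0; given C=2, I=3 and digits 0,2,3 already taken and all letters distinct, that pins F to 1, so F=1.
Step 5. [col 3: Z + Z ≡ X (mod 10)] in column 3 we have Z+Z≡X with carry-in 0; given X=0 and digits 0,1,2,3 already taken and all letters distinct, that pins Z to 5, so Z=5.
Step 6. [col 4: F + D ≡ M (mod 10)] several values work for M in column 4 (F + D ≡ M (mod 10), carry-in 1); try M=8. So M=8.
Step 7. [col 4: F + D ≡ M (mod 10)] column 4: given F=1, M=8, carry-in 1, and digits 0,1,2,3,5,8 already taken and all letters distinct, F+D≡M (mod 10) forces D=6 ⇒ D=6.
Step 8. [col 5: P + I ≡ C (mod 10)] column 5 reads P+I+carry(0)=C with I=3, C=2; with digits 0,1,2,3,5,6,8 already taken and all letters distinct, the only value for P is 9. So P=9.
Step 9. [col 6: W + I ≡ M (mod 10)] column 6: given I=3, M=8, carry-in 1, and digits 0,1,2,3,5,6,8,9 already taken and all letters distinct, W+I≡M (mod 10) forces W=4, so W=4.

Answer: C=2, D=6, F=1, I=3, M=8, P=9, W=4, X=0, Z=5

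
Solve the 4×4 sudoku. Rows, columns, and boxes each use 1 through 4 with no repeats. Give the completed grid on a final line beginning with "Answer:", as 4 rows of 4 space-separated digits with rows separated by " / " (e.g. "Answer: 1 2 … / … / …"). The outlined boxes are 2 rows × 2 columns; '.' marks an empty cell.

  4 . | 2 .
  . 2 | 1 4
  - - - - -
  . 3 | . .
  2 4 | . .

Step 1. [r4c4∈{1,3}] row 4 places 1 nowhere but r4c4. So r4c4=1.
Step 2. [r3c1∈{1}] r3c1 has the single candidate 1, so r3c1=1.
Step 3. [r4c3∈{3}] only 3 remains possible at r4c3, so r4c3=3.
Step 4. [r1c2∈{1}] only 1 remains possible at r1c2, so r1c2=1.
Step 5. [r3c3∈{4}] r3c3 is down to just 4, so r3c3=4.
Step 6. [r1c4∈{3}] r1c4 has the single candidate 3, so r1c4=3.
Step 7. [r3c4∈{2}] r3c4 is down to just 2. So r3c4=2.
Step 8. [r2c1∈{3}] r2c1 has the single candidate 3. So r2c1=3.

Answer: 4 1 2 3 / 3 2 1 4 / 1 3 4 2 / 2 4 3 1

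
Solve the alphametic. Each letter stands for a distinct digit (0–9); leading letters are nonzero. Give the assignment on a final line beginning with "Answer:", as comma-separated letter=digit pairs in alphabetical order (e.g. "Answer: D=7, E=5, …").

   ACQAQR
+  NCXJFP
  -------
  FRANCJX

Step 1. [col 1: R + P ≡ X (mod 10)] column 1 (R + P ≡ X (mod 10), carry-in 0) doesn't pin R yet; pick R=2 and continue, so R=2.
Step 2. [col 1: R + P ≡ X (mod 10)] several values work for X in column 1 (R + P ≡ X (mod 10), carry-in 0); try X=5. So X=5.
Step 3. [F] the sum has 7 digits but both addends have 6; that extra leading digit F is the final carry, namely 1, so F=1.
Step 4. [col 1: R + P ≡ X (mod 10)] in column 1 we have R+P≡X with carry-in 0; given R=2, X=5 and digits 1,2,5 already taken and all letters distinct, that pins P to 3 ⇒ P=3.
Step 5. [col 2: Q + F ≡ J (mod 10)] several values work for J in column 2 (Q + F ≡ J (mod 10), carry-in 0); try J=0 ⇒ J=0.
Step 6. [col 2: Q + F ≡ J (mod 10)] in column 2 we have Q+F≡J with carry-in 0; given F=1, J=0 and digits 0,1,2,3,5 already taken and all letters distinct, that pins Q to 9. So Q=9.
Step 7. [col 3: A + J ≡ C (mod 10)] several values work for C in column 3 (A + J ≡ C (mod 10), carry-in 1); try C=8 ⇒ C=8.
Step 8. [col 3: A + J ≡ C (mod 10)] in column 3 we have A+J≡C with carry-in 1; given J=0, C=8 and digits 0,1,2,3,5,8,9 already taken and all letters distinct, that pins A to 7. So A=7.
Step 9. [col 4: Q + X ≡ N (mod 10)] in column 4 we have Q+X≡N with carry-in 0; given Q=9, X=5 and digits 0,1,2,3,5,7,8,9 already taken and all letters distinct, that pins N to 4 ⇒ N=4.

Answer: A=7, C=8, F=1, J=0, N=4, P=3, Q=9, R=2, X=5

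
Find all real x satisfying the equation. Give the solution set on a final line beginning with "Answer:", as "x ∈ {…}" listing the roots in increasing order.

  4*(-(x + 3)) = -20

Step 1. [4*(-(x + 3)) = -20] divide by the outer 4. So div: -(x + 3) = -5.
Step 2. [-(x + 3) = -5] leading − — multiply by −1, so neg: x + 3 = 5.
Step 3. [x + 3 = 5] +3 is outermost — subtract 3 both sides, so sub: x = 2.

Answer: x ∈ {2}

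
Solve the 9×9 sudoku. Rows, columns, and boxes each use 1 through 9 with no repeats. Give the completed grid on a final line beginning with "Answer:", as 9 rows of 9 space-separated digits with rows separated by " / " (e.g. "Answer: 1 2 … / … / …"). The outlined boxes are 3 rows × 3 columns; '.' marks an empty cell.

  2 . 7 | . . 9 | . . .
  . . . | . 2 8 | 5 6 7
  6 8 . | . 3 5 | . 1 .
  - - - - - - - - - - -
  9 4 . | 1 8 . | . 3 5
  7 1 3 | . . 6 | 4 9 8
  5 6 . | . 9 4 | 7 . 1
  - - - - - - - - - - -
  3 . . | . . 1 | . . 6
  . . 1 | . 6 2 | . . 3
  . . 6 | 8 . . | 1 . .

Step 1. [r7c3∈{2,4,5,8,9}] 5 has one home in col 3: r7c3 ⇒ r7c3=5.
Step 2. [r2c4∈{4}] only 4 remains possible at r2c4, so r2c4=4.
Step 3. [r6c8∈{2}] only 2 remains possible at r6c8. So r6c8=2.
Step 4. [r9c1∈{4}] only 4 remains possible at r9c1, so r9c1=4.
Step 5. [r8c8∈{4,5,7,8}] in row 8, 4 fits only at r8c8 ⇒ r8c8=4.
Step 6. [r8c4∈{5,7,9}] row 8 places 5 nowhere but r8c4 ⇒ r8c4=5.
Step 7. [r9c5∈{7}] only 7 remains possible at r9c5, so r9c5=7.
Step 8. [r3c3∈{4,9}] col 3 places 4 nowhere but r3c3. So r3c3=4.
Step 9. [r7c4∈{9}] nothing but 9 survives at r7c4, so r7c4=9.
Step 10. [r1c8∈{8}] nothing but 8 survives at r1c8, so r1c8=8.
Step 11. [r7c7∈{2,8}] row 7 places 8 nowhere but r7c7 ⇒ r7c7=8.
Step 12. [r8c7∈{9}] r8c7 has the single candidate 9, so r8c7=9.
Step 13. [r9c9∈{2}] only 2 remains possible at r9c9 ⇒ r9c9=2.
Step 14. [r2c2∈{3,9}] across row 2, 3 lands solely at r2c2. So r2c2=3.
Step 15. [r7c8∈{7}] r7c8 has the single candidate 7 ⇒ r7c8=7.
Step 16. [r6c4∈{3}] only 3 remains possible at r6c4. So r6c4=3.
Step 17. [r7c5∈{4}] nothing but 4 survives at r7c5, so r7c5=4.
Step 18. [r8c2∈{7}] r8c2 has the single candidate 7 ⇒ r8c2=7.
Step 19. [r1c9∈{4}] r1c9 has the single candidate 4. So r1c9=4.
Step 20. [r4c7∈{6}] nothing but 6 survives at r4c7 ⇒ r4c7=6.
Step 21. [r1c2∈{5}] r1c2 has the single candidate 5. So r1c2=5.
Step 22. [r8c1∈{8}] r8c1's peers cover all but 8, so r8c1=8.
Step 23. [r9c6∈{3}] nothing but 3 survives at r9c6, so r9c6=3.
Step 24. [r6c3∈{8}] r6c3 is down to just 8 ⇒ r6c3=8.
Step 25. [r2c3∈{9}] r2c3 is down to just 9, so r2c3=9.
Step 26. [r1c5∈{1}] r1c5 has the single candidate 1 ⇒ r1c5=1.
Step 27. [r1c4∈{6}] r1c4's peers cover all but 6. So r1c4=6.
Step 28. [r3c7∈{2}] r3c7's peers cover all but 2, so r3c7=2.
Step 29. [r4c3∈{2}] only 2 remains possible at r4c3 ⇒ r4c3=2.
Step 30. [r7c2∈{2}] r7c2 is down to just 2, so r7c2=2.
Step 31. [r2c1∈{1}] r2c1 has the single candidate 1 ⇒ r2c1=1.
Step 32. [r9c8∈{5}] only 5 remains possible at r9c8. So r9c8=5.
Step 33. [r3c4∈{7}] r3c4 is down to just 7, so r3c4=7.
Step 34. [r1c7∈{3}] r1c7 is down to just 3, so r1c7=3.
Step 35. [r9c2∈{9}] r9c2 has the single candidate 9, so r9c2=9.
Step 36. [r3c9∈{9}] r3c9's peers cover all but 9. So r3c9=9.
Step 37. [r5c5∈{5}] r5c5 has the single candidate 5 ⇒ r5c5=5.
Step 38. [r4c6∈{7}] r4c6 has the single candidate 7. So r4c6=7.
Step 39. [r5c4∈{2}] r5c4's peers cover all but 2. So r5c4=2.

Answer: 2 5 7 6 1 9 3 8 4 / 1 3 9 4 2 8 5 6 7 / 6 8 4 7 3 5 2 1 9 / 9 4 2 1 8 7 6 3 5 / 7 1 3 2 5 6 4 9 8 / 5 6 8 3 9 4 7 2 1 / 3 2 5 9 4 1 8 7 6 / 8 7 1 5 6 2 9 4 3 / 4 9 6 8 7 3 1 5 2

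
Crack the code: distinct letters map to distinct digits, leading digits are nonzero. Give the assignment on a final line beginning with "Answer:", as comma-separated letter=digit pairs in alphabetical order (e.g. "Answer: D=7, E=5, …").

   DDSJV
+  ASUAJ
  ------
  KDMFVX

Step 1. [col 1: V + J ≡ X (mod 10)] V=2 is one option consistent with column 1 (V + J ≡ X (mod 10), carry-in 0) — take it. So V=2.
Step 2. [col 1: V + J ≡ X (mod 10)] no forcing yet in column 1 (carry-in 0); J=3 is free and consistent — try it ⇒ J=3.
Step 3. [col 1: V + J ≡ X (mod 10)] from column 1 (V=2, J=3, carry-in 0, digits 2,3 already taken and all letters distinct): X must equal 5, so X=5.
Step 4. [col 2: J + A ≡ V (mod 10)] column 2 reads J+A+carry(0)=V with J=3, V=2; with digits 2,3,5 already taken and all letters distinct, the only value for A is 9, so A=9.
Step 5. [col 3: S + U ≡ F (mod 10)] column 3 (S + U ≡ F (mod 10), carry-in 1) doesn't pin F yet; pick F=7 and continue. So F=7.
Step 6. [col 3: S + U ≡ F (mod 10)] several values work for S in column 3 (S + U ≡ F (mod 10), carry-in 1); try S=6. So S=6.
Step 7. [K] the sum has 6 digits but both addends have 5; that extra leading digit K is the final carry, namely 1 ⇒ K=1.
Step 8. [col 3: S + U ≡ F (mod 10)] column 3: given S=6, F=7, carry-in 1, and digits 1,2,3,5,6,7,9 already taken and all letters distinct, S+U≡F (mod 10) forces U=0, so U=0.
Step 9. [col 4: D + S ≡ M (mod 10)] column 4: given S=6, carry-in 0, and digits 0,1,2,3,5,6,7,9 already taken and all letters distinct, D+S≡M (mod 10) forces M=4 ⇒ M=4.
Step 10. [col 4: D + S ≡ M (mod 10)] in column 4 we have D+S≡M with carry-in 0; given S=6, M=4 and digits 0,1,2,3,4,5,6,7,9 already taken and all letters distinct, that pins D to 8. So D=8.

Answer: A=9, D=8, F=7, J=3, K=1, M=4, S=6, U=0, V=2, X=5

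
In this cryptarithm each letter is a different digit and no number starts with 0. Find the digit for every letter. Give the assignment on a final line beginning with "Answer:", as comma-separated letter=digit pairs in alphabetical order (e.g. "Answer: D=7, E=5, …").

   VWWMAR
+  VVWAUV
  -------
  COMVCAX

Step 1. [col 1: R + V ≡ X (mod 10)] column 1 (R + V ≡ X (mod 10), carry-in 0) doesn't pin X yet; pick X=0 and continue ⇒ X=0.
Step 2. [C] C is the leading digit of a 7-digit sum of two 6-digit numbers; the final carry is exactly 1. So C=1.
Step 3. [col 1: R + V ≡ X (mod 10)] R=3 is one option consistent with column 1 (R + V ≡ X (mod 10), carry-in 0) — take it, so R=3.
Step 4. [col 1: R + V ≡ X (mod 10)] column 1 reads R+V+carry(0)=X with R=3, X=0; with digits 0,1,3 already taken and all letters distinct, the only value for V is 7 ⇒ V=7.
Step 5. [col 2: A + U ≡ A (mod 10)] column 2 reads A+U+carry(1)=A with nothing yet; with digits 0,1,3,7 already taken and all letters distinct, the only value for U is 9 ⇒ U=9.
Step 6. [col 2: A + U ≡ A (mod 10)] column 2 (A + U ≡ A (mod 10), carry-in 1) doesn't pin A yet; pick A=4 and continue. So A=4.
Step 7. [col 3: M + A ≡ C (mod 10)] column 3: given A=4, C=1, carry-in 1, and digits 0,1,3,4,7,9 already taken and all letters distinct, M+A≡C (mod 10) forces M=6 ⇒ M=6.
Step 8. [col 4: W + W ≡ V (mod 10)] column 4 reads W+W+carry(1)=V with V=7; with digits 0,1,3,4,6,7,9 already taken and all letters distinct, the only value for W is 8, so W=8.
Step 9. [col 6: V + V ≡ O (mod 10)] from column 6 (V=7, carry-in 1, digits 0,1,3,4,6,7,8,9 already taken and all letters distinct): O must equal 5, so O=5.

Answer: A=4, C=1, M=6, O=5, R=3, U=9, V=7, W=8, X=0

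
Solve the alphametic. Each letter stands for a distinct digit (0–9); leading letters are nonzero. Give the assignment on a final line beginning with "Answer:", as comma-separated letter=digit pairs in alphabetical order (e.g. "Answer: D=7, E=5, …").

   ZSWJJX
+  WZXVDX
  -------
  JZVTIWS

Step 1. [J] the sum has 7 digits but both addends have 6; that extra leading digit J is the final carry, namely 1, so J=1.
Step 2. [col 1: X + X ≡ S (mod 10)] several values work for X in column 1 (X + X ≡ S (mod 10), carry-in 0); try X=3 ⇒ X=3.
Step 3. [col 1: X + X ≡ S (mod 10)] column 1 reads X+X+carry(0)=S with X=3; with digits 1,3 already taken and all letters distinct, the only value for S is 6, so S=6.
Step 4. [col 2: J + D ≡ W (mod 10)] several values work for D in column 2 (J + D ≡ W (mod 10), carry-in 0); try D=8 ⇒ D=8.
Step 5. [col 2: J + D ≡ W (mod 10)] column 2 reads J+D+carry(0)=W with J=1, D=8; with digits 1,3,6,8 already taken and all letters distinct, the only value for W is 9. So W=9.
Step 6. [col 3: J + V ≡ I (mod 10)] column 3: given J=1, carry-in 0, and digits 1,3,6,8,9 already taken and all letters distinct, J+V≡I (mod 10) forces I=5 ⇒ I=5.
Step 7. [col 3: J + V ≡ I (mod 10)] in column 3 we have J+V≡I with carry-in 0; given J=1, I=5 and digits 1,3,5,6,8,9 already taken and all letters distinct, that pins V to 4 ⇒ V=4.
Step 8. [col 4: W + X ≡ T (mod 10)] from column 4 (W=9, X=3, carry-in 0, digits 1,3,4,5,6,8,9 already taken and all letters distinct): T must equal 2, so T=2.
Step 9. [col 5: S + Z ≡ V (mod 10)] in column 5 we have S+Z≡V with carry-in 1; given S=6, V=4 and digits 1,2,3,4,5,6,8,9 already taken and all letters distinct, that pins Z to 7 ⇒ Z=7.

Answer: D=8, I=5, J=1, S=6, T=2, V=4, W=9, X=3, Z=7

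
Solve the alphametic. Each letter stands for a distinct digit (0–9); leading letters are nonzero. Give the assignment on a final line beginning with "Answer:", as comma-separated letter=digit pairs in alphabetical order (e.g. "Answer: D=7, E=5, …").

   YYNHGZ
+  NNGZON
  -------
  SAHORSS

Step 1. [col 1: Z + N ≡ S (mod 10)] several values work for N in column 1 (Z + N ≡ S (mod 10), carry-in 0); try N=6. So N=6.
Step 2. [col 1: Z + N ≡ S (mod 10)] no forcing yet in column 1 (carry-in 0); Z=5 is free and consistent — try it ⇒ Z=5.
Step 3. [col 1: Z + N ≡ S (mod 10)] from column 1 (Z=5, N=6, carry-in 0, digits 5,6 already taken and all letters distinct): S must equal 1, so S=1.
Step 4. [col 2: G + O ≡ S (mod 10)] O=8 is one option consistent with column 2 (G + O ≡ S (mod 10), carry-in 1) — take it. So O=8.
Step 5. [col 2: G + O ≡ S (mod 10)] from column 2 (O=8, S=1, carry-in 1, digits 1,5,6,8 already taken and all letters distinct): G must equal 2. So G=2.
Step 6. [col 3: H + Z ≡ R (mod 10)] no forcing yet in column 3 (carry-in 1); R=9 is free and consistent — try it ⇒ R=9.
Step 7. [col 3: H + Z ≡ R (mod 10)] from column 3 (Z=5, R=9, carry-in 1, digits 1,2,5,6,8,9 already taken and all letters distinct): H must equal 3, so H=3.
Step 8. [col 5: Y + N ≡ H (mod 10)] in column 5 we have Y+N≡H with carry-in 0; given N=6, H=3 and digits 1,2,3,5,6,8,9 already taken and all letters distinct, that pins Y to 7. So Y=7.
Step 9. [col 6: Y + N ≡ A (mod 10)] from column 6 (Y=7, N=6, carry-in 1, digits 1,2,3,5,6,7,8,9 already taken and all letters distinct): A must equal 4 ⇒ A=4.

Answer: A=4, G=2, H=3, N=6, O=8, R=9, S=1, Y=7, Z=5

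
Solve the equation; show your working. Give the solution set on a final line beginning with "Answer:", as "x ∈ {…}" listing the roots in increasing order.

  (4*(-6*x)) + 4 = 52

Step 1. [(4*(-6*x)) + 4 = 52] 4 | LHS and 4 | 52: pull 4 out, so factor: (-6*x) + 1 = 13.
Step 2. [(-6*x) + 1 = 13] peel the +1: subtract 1 from each side ⇒ sub: -6*x = 12.
Step 3. [-6*x = 12] LHS = -6·(…); ÷-6 both sides ⇒ div: x = -2.

Answer: x ∈ {-2}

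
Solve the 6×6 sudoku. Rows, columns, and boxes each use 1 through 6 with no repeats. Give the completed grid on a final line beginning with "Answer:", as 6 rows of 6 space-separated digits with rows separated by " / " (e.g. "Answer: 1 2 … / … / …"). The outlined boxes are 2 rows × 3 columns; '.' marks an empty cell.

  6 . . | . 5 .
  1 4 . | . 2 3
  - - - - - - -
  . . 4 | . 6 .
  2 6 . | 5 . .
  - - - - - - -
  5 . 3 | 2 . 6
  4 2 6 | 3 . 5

Step 1. [r3c4∈{1}] nothing but 1 survives at r3c4 ⇒ r3c4=1.
Step 2. [r5c5∈{1,4}] r5c5 is the only open cell in row 5 admitting 4 ⇒ r5c5=4.
Step 3. [r1c2∈{3}] only 3 remains possible at r1c2, so r1c2=3.
Step 4. [r4c6∈{4}] r4c6's peers cover all but 4. So r4c6=4.
Step 5. [r2c3∈{5}] only 5 remains possible at r2c3. So r2c3=5.
Step 6. [r1c3∈{2}] r1c3 has the single candidate 2, so r1c3=2.
Step 7. [r5c2∈{1}] only 1 remains possible at r5c2 ⇒ r5c2=1.
Step 8. [r4c5∈{3}] nothing but 3 survives at r4c5, so r4c5=3.
Step 9. [r6c5∈{1}] r6c5 has the single candidate 1, so r6c5=1.
Step 10. [r3c2∈{5}] r3c2 has the single candidate 5 ⇒ r3c2=5.
Step 11. [r1c4∈{4}] r1c4 has the single candidate 4, so r1c4=4.
Step 12. [r3c1∈{3}] r3c1 has the single candidate 3, so r3c1=3.
Step 13. [r3c6∈{2}] r3c6's peers cover all but 2. So r3c6=2.
Step 14. [r4c3∈{1}] only 1 remains possible at r4c3 ⇒ r4c3=1.
Step 15. [r2c4∈{6}] r2c4 has the single candidate 6. So r2c4=6.
Step 16. [r1c6∈{1}] only 1 remains possible at r1c6, so r1c6=1.

Answer: 6 3 2 4 5 1 / 1 4 5 6 2 3 / 3 5 4 1 6 2 / 2 6 1 5 3 4 / 5 1 3 2 4 6 / 4 2 6 3 1 5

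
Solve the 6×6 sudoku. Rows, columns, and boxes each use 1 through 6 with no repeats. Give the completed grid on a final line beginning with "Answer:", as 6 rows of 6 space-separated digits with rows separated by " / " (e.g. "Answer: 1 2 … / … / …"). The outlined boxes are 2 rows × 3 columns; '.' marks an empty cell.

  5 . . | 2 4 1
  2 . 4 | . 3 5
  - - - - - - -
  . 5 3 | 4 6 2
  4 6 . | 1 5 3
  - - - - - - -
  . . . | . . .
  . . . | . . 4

Step 1. [r5c6∈{6}] r5c6 has the single candidate 6. So r5c6=6.
Step 2. [r5c2∈{1,2,3,4}] in row 5, 4 fits only at r5c2. So r5c2=4.
Step 3. [r6c2∈{1,2,3}] 2 has one home in col 2: r6c2. So r6c2=2.
Step 4. [r6c5∈{1}] r6c5 has the single candidate 1 ⇒ r6c5=1.
Step 5. [r6c1∈{3,6}] 6 has one home in col 1: r6c1. So r6c1=6.
Step 6. [r6c3∈{5}] r6c3 has the single candidate 5, so r6c3=5.
Step 7. [r5c1∈{1,3}] 3 has one home in col 1: r5c1. So r5c1=3.
Step 8. [r6c4∈{3}] nothing but 3 survives at r6c4. So r6c4=3.
Step 9. [r2c2∈{1}] r2c2 is down to just 1. So r2c2=1.
Step 10. [r4c3∈{2}] nothing but 2 survives at r4c3 ⇒ r4c3=2.
Step 11. [r2c4∈{6}] only 6 remains possible at r2c4 ⇒ r2c4=6.
Step 12. [r3c1∈{1}] only 1 remains possible at r3c1 ⇒ r3c1=1.
Step 13. [r1c2∈{3}] r1c2's peers cover all but 3, so r1c2=3.
Step 14. [r5c3∈{1}] r5c3 has the single candidate 1 ⇒ r5c3=1.
Step 15. [r5c4∈{5}] r5c4's peers cover all but 5, so r5c4=5.
Step 16. [r1c3∈{6}] r1c3 is down to just 6. So r1c3=6.
Step 17. [r5c5∈{2}] r5c5 has the single candidate 2 ⇒ r5c5=2.

Answer: 5 3 6 2 4 1 / 2 1 4 6 3 5 / 1 5 3 4 6 2 / 4 6 2 1 5 3 / 3 4 1 5 2 6 / 6 2 5 3 1 4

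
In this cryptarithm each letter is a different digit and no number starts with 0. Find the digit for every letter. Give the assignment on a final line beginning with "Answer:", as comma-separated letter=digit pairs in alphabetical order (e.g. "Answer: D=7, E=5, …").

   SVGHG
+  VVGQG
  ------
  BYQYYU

Step 1. [B] adding two 5-digit numbers gives at most 5+1 digits, and here it does — B is that final carry and must be 1, so B=1.
Step 2. [col 1: G + G ≡ U (mod 10)] G=6 is one option consistent with column 1 (G + G ≡ U (mod 10), carry-in 0) — take it, so G=6.
Step 3. [col 1: G + G ≡ U (mod 10)] from column 1 (G=6, carry-in 0, digits 1,6 already taken and all letters distinct): U must equal 2 ⇒ U=2.
Step 4. [col 2: H + Q ≡ Y (mod 10)] several values work for H in column 2 (H + Q ≡ Y (mod 10), carry-in 1); try H=5. So H=5.
Step 5. [col 2: H + Q ≡ Y (mod 10)] several values work for Q in column 2 (H + Q ≡ Y (mod 10), carry-in 1); try Q=7 ⇒ Q=7.
Step 6. [col 2: H + Q ≡ Y (mod 10)] from column 2 (H=5, Q=7, carry-in 1, digits 1,2,5,6,7 already taken and all letters distinct): Y must equal 3 ⇒ Y=3.
Step 7. [col 4: V + V ≡ Q (mod 10)] from column 4 (Q=7, carry-in 1, digits 1,2,3,5,6,7 already taken and all letters distinct): V must equal 8. So V=8.
Step 8. [col 5: S + V ≡ Y (mod 10)] column 5 reads S+V+carry(1)=Y with V=8, Y=3; with digits 1,2,3,5,6,7,8 already taken and all letters distinct, the only value for S is 4 ⇒ S=4.

Answer: B=1, G=6, H=5, Q=7, S=4, U=2, V=8, Y=3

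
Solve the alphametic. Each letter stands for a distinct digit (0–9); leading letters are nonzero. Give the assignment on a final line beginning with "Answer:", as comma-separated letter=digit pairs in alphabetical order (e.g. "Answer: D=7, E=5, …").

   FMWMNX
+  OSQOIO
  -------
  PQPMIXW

Step 1. [P] the sum has 7 digits but both addends have 6; that extra leading digit P is the final carry, namely 1. So P=1.
Step 2. [col 1: X + O ≡ W (mod 10)] no forcing yet in column 1 (carry-in 0); O=4 is free and consistent — try it, so O=4.
Step 3. [col 1: X + O ≡ W (mod 10)] several values work for W in column 1 (X + O ≡ W (mod 10), carry-in 0); try W=3, so W=3.
Step 4. [col 1: X + O ≡ W (mod 10)] column 1: given O=4, W=3, carry-in 0, and digits 1,3,4 already taken and all letters distinct, X+O≡W (mod 10) forces X=9 ⇒ X=9.
Step 5. [col 2: N + I ≡ X (mod 10)] no forcing yet in column 2 (carry-in 1); N=8 is free and consistent — try it. So N=8.
Step 6. [col 2: N + I ≡ X (mod 10)] in column 2 we have N+I≡X with carry-in 1; given N=8, X=9 and digits 1,3,4,8,9 already taken and all letters distinct, that pins I to 0. So I=0.
Step 7. [col 3: M + O ≡ I (mod 10)] from column 3 (O=4, I=0, carry-in 0, digits 0,1,3,4,8,9 already taken and all letters distinct): M must equal 6. So M=6.
Step 8. [col 4: W + Q ≡ M (mod 10)] column 4: given W=3, M=6, carry-in 1, and digits 0,1,3,4,6,8,9 already taken and all letters distinct, W+Q≡M (mod 10) forces Q=2. So Q=2.
Step 9. [col 5: M + S ≡ P (mod 10)] column 5 reads M+S+carry(0)=P with M=6, P=1; with digits 0,1,2,3,4,6,8,9 already taken and all letters distinct, the only value for S is 5 ⇒ S=5.
Step 10. [col 6: F + O ≡ Q (mod 10)] from column 6 (O=4, Q=2, carry-in 1, digits 0,1,2,3,4,5,6,8,9 already taken and all letters distinct): F must equal 7 ⇒ F=7.

Answer: F=7, I=0, M=6, N=8, O=4, P=1, Q=2, S=5, W=3, X=9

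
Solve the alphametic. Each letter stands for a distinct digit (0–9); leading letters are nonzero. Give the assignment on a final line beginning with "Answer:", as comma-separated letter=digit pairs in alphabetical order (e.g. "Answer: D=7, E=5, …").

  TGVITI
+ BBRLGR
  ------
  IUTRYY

Step 1. [col 1: I + R ≡ Y (mod 10)] no forcing yet in column 1 (carry-in 0); Y=7 is free and consistent — try it, so Y=7.
Step 2. [col 1: I + R ≡ Y (mod 10)] R=9 is one option consistent with column 1 (I + R ≡ Y (mod 10), carry-in 0) — take it ⇒ R=9.
Step 3. [col 1: I + R ≡ Y (mod 10)] column 1: given R=9, Y=7, carry-in 0, and digits 7,9 already taken and all letters distinct, I+R≡Y (mod 10) forces I=8. So I=8.
Step 4. [col 2: T + G ≡ Y (mod 10)] no forcing yet in column 2 (carry-in 1); G=4 is free and consistent — try it ⇒ G=4.
Step 5. [col 2: T + G ≡ Y (mod 10)] from column 2 (G=4, Y=7, carry-in 1, digits 4,7,8,9 already taken and all letters distinct): T must equal 2. So T=2.
Step 6. [col 3: I + L ≡ R (mod 10)] in column 3 we have I+L≡R with carry-in 0; given I=8, R=9 and digits 2,4,7,8,9 already taken and all letters distinct, that pins L to 1 ⇒ L=1.
Step 7. [col 4: V + R ≡ T (mod 10)] from column 4 (R=9, T=2, carry-in 0, digits 1,2,4,7,8,9 already taken and all letters distinct): V must equal 3, so V=3.
Step 8. [col 5: G + B ≡ U (mod 10)] column 5 (G + B ≡ U (mod 10), carry-in 1) doesn't pin U yet; pick U=0 and continue. So U=0.
Step 9. [col 5: G + B ≡ U (mod 10)] from column 5 (G=4, U=0, carry-in 1, digits 0,1,2,3,4,7,8,9 already taken and all letters distinct): B must equal 5 ⇒ B=5.

Answer: B=5, G=4, I=8, L=1, R=9, T=2, U=0, V=3, Y=7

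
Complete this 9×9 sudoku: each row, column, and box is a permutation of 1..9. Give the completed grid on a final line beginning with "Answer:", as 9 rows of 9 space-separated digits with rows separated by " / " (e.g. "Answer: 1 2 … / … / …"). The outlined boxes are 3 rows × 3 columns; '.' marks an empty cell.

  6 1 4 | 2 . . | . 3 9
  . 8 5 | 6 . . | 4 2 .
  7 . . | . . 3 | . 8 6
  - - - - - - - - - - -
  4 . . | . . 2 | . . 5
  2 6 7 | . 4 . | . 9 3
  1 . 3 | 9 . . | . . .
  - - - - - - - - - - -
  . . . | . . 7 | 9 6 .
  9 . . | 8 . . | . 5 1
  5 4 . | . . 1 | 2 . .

Step 1. [r4c4∈{1,3,7}] across col 4, 7 lands solely at r4c4 ⇒ r4c4=7.
Step 2. [r4c5∈{1,3,6,8}] row 4 places 3 nowhere but r4c5. So r4c5=3.
Step 3. [r3c7∈{1,5}] box 3 places 1 nowhere but r3c7. So r3c7=1.
Step 4. [r2c9∈{7}] r2c9's peers cover all but 7, so r2c9=7.
Step 5. [r5c7∈{8}] r5c7 has the single candidate 8 ⇒ r5c7=8.
Step 6. [r5c6∈{5}] r5c6 is down to just 5 ⇒ r5c6=5.
Step 7. [r7c1∈{3,8}] 8 has one home in col 1: r7c1. So r7c1=8.
Step 8. [r8c2∈{2,3,7}] across col 2, 7 lands solely at r8c2 ⇒ r8c2=7.
Step 9. [r9c5∈{6,9}] row 9 places 9 nowhere but r9c5. So r9c5=9.
Step 10. [r3c5∈{5}] r3c5's peers cover all but 5, so r3c5=5.
Step 11. [r7c5∈{2}] r7c5 is down to just 2, so r7c5=2.
Step 12. [r8c5∈{6}] r8c5's peers cover all but 6. So r8c5=6.
Step 13. [r7c9∈{4}] nothing but 4 survives at r7c9, so r7c9=4.
Step 14. [r4c2∈{9}] only 9 remains possible at r4c2 ⇒ r4c2=9.
Step 15. [r6c6∈{6,8}] in col 6, 6 fits only at r6c6, so r6c6=6.
Step 16. [r3c3∈{2,9}] across row 3, 9 lands solely at r3c3 ⇒ r3c3=9.
Step 17. [r7c2∈{3}] r7c2's peers cover all but 3 ⇒ r7c2=3.
Step 18. [r1c5∈{7,8}] r1c5 is the only open cell in row 1 admitting 7. So r1c5=7.
Step 19. [r9c8∈{7}] r9c8 has the single candidate 7, so r9c8=7.
Step 20. [r4c8∈{1}] r4c8 has the single candidate 1 ⇒ r4c8=1.
Step 21. [r8c6∈{4}] r8c6 has the single candidate 4 ⇒ r8c6=4.
Step 22. [r3c2∈{2}] r3c2's peers cover all but 2, so r3c2=2.
Step 23. [r6c9∈{2}] nothing but 2 survives at r6c9, so r6c9=2.
Step 24. [r3c4∈{4}] only 4 remains possible at r3c4, so r3c4=4.
Step 25. [r8c3∈{2}] nothing but 2 survives at r8c3. So r8c3=2.
Step 26. [r8c7∈{3}] r8c7 is down to just 3 ⇒ r8c7=3.
Step 27. [r4c7∈{6}] r4c7 is down to just 6, so r4c7=6.
Step 28. [r6c2∈{5}] r6c2's peers cover all but 5. So r6c2=5.
Step 29. [r2c1∈{3}] r2c1 has the single candidate 3, so r2c1=3.
Step 30. [r1c6∈{8}] r1c6's peers cover all but 8 ⇒ r1c6=8.
Step 31. [r7c3∈{1}] r7c3 is down to just 1 ⇒ r7c3=1.
Step 32. [r2c6∈{9}] only 9 remains possible at r2c6, so r2c6=9.
Step 33. [r5c4∈{1}] nothing but 1 survives at r5c4, so r5c4=1.
Step 34. [r7c4∈{5}] r7c4 is down to just 5. So r7c4=5.
Step 35. [r6c5∈{8}] r6c5 has the single candidate 8 ⇒ r6c5=8.
Step 36. [r4c3∈{8}] r4c3 has the single candidate 8. So r4c3=8.
Step 37. [r9c3∈{6}] r9c3 has the single candidate 6. So r9c3=6.
Step 38. [r6c7∈{7}] nothing but 7 survives at r6c7 ⇒ r6c7=7.
Step 39. [r2c5∈{1}] r2c5 is down to just 1 ⇒ r2c5=1.
Step 40. [r9c4∈{3}] r9c4's peers cover all but 3. So r9c4=3.
Step 41. [r9c9∈{8}] r9c9 has the single candidate 8. So r9c9=8.
Step 42. [r6c8∈{4}] r6c8 has the single candidate 4 ⇒ r6c8=4.
Step 43. [r1c7∈{5}] nothing but 5 survives at r1c7, so r1c7=5.

Answer: 6 1 4 2 7 8 5 3 9 / 3 8 5 6 1 9 4 2 7 / 7 2 9 4 5 3 1 8 6 / 4 9 8 7 3 2 6 1 5 / 2 6 7 1 4 5 8 9 3 / 1 5 3 9 8 6 7 4 2 / 8 3 1 5 2 7 9 6 4 / 9 7 2 8 6 4 3 5 1 / 5 4 6 3 9 1 2 7 8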